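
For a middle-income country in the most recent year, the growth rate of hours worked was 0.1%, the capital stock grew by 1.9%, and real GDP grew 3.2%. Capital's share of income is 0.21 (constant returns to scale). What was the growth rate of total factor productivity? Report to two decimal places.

Labor's share = 1 − 0.21 = 0.79.
The capital stock: 0.21 × 1.9 = 0.399 pp.
Hours worked: 0.79 × 0.1 = 0.079 pp.
TFP growth = 3.2 − 0.478 = 2.722%.

Total factor productivity grew 2.72%.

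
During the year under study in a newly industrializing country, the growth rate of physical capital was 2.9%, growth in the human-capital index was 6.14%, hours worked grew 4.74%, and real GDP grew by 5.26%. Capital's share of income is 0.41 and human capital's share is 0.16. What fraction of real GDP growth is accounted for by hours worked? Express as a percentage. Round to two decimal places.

Labor's share = 1 − 0.41 − 0.16 = 0.43.
Hours worked contributed 0.43 × 4.74 = 2.0382 pp.
Share of growth = 2.0382 / 5.26 × 100 = 38.749%.

38.75%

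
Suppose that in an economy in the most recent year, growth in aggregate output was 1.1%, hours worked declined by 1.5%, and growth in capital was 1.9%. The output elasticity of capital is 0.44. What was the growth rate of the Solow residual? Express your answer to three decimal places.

The Solow residual growth was 1.104%.

Labor's share = 1 − 0.44 = 0.56.
Capital: 0.44 × 1.9 = 0.836 pp.
Hours worked: 0.56 × (-1.5) = -0.84 pp.
TFP growth = 1.1 + 0.004 = 1.104%.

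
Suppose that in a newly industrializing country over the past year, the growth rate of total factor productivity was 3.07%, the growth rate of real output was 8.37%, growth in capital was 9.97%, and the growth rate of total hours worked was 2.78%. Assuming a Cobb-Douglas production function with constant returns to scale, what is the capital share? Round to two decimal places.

The capital share is 0.35.

gY = gA + α·gK + (1−α)·gL, so gY − gA − gL = α(gK − gL).
8.37 − 3.07 − 2.78 = α × (9.97 − 2.78).
2.52 = 7.19 α, so α = 0.3505.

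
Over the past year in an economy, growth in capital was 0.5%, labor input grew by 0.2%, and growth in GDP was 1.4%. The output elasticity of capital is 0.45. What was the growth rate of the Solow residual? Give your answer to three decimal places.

Labor's share = 1 − 0.45 = 0.55.
Capital: 0.45 × 0.5 = 0.225 pp.
Labor input: 0.55 × 0.2 = 0.11 pp.
TFP growth = 1.4 − 0.335 = 1.065%.

1.065%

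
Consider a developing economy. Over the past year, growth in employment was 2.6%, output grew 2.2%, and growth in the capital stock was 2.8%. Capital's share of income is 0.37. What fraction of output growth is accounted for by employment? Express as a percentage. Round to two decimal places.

Employment accounted for 74.45% of growth.

Labor's share = 1 − 0.37 = 0.63.
Employment contributed 0.63 × 2.6 = 1.638 pp.
Share of growth = 1.638 / 2.2 × 100 = 74.4545%.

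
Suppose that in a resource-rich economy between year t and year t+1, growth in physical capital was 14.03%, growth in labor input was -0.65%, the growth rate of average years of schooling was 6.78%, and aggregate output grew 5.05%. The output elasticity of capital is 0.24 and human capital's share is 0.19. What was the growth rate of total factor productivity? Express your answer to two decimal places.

0.77%

Labor's share = 1 − 0.24 − 0.19 = 0.57.
Physical capital: 0.24 × 14.03 = 3.3672 pp.
Average years of schooling: 0.19 × 6.78 = 1.2882 pp.
Labor input: 0.57 × (-0.65) = -0.3705 pp.
TFP growth = 5.05 − 4.2849 = 0.7651%.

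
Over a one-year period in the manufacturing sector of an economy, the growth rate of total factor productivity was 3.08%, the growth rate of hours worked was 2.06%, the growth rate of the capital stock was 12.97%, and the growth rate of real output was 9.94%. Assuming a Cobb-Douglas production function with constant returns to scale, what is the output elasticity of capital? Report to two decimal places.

gY = gA + α·gK + (1−α)·gL, so gY − gA − gL = α(gK − gL).
9.94 − 3.08 − 2.06 = α × (12.97 − 2.06).
4.8 = 10.91 α, so α = 0.44.

0.44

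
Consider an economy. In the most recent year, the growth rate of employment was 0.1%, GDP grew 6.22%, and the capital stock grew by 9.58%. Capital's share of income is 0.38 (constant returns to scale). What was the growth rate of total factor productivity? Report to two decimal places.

Labor's share = 1 − 0.38 = 0.62.
The capital stock: 0.38 × 9.58 = 3.6404 pp.
Employment: 0.62 × 0.1 = 0.062 pp.
TFP growth = 6.22 − 3.7024 = 2.5176%.

2.52%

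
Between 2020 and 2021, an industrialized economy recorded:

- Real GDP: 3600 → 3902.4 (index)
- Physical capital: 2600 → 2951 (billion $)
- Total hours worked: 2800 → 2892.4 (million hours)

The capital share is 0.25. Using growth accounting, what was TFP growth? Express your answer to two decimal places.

Real GDP growth = (3902.4 − 3600) / 3600 = 8.4%.
Physical capital growth = (2951 − 2600) / 2600 = 13.5%.
Total hours worked growth = (2892.4 − 2800) / 2800 = 3.3%.
Labor's share = 1 − 0.25 = 0.75.
Physical capital: 0.25 × 13.5 = 3.375 pp.
Total hours worked: 0.75 × 3.3 = 2.475 pp.
TFP growth = 8.4 − 5.85 = 2.55%.

2.55%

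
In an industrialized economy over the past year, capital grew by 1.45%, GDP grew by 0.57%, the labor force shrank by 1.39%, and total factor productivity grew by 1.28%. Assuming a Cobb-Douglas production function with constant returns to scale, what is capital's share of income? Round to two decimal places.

gY = gA + α·gK + (1−α)·gL, so gY − gA − gL = α(gK − gL).
0.57 − 1.28 + 1.39 = α × (1.45 − (-1.39)).
0.68 = 2.84 α, so α = 0.2394.

α = 0.24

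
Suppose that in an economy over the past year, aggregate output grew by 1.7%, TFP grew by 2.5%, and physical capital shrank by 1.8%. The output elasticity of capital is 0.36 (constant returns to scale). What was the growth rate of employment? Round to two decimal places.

-0.24%

Labor's share = 1 − 0.36 = 0.64.
gY = gA + 0.36×(-1.8) + 0.64×g.
0.64×g = 1.7 − 2.5 + 0.648 = -0.152.
g = -0.152 / 0.64 = -0.2375%.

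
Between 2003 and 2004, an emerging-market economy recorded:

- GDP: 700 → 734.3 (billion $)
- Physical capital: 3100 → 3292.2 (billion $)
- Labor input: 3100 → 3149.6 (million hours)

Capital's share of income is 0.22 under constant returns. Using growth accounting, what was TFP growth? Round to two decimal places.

GDP growth = (734.3 − 700) / 700 = 4.9%.
Physical capital growth = (3292.2 − 3100) / 3100 = 6.2%.
Labor input growth = (3149.6 − 3100) / 3100 = 1.6%.
Labor's share = 1 − 0.22 = 0.78.
Physical capital: 0.22 × 6.2 = 1.364 pp.
Labor input: 0.78 × 1.6 = 1.248 pp.
TFP growth = 4.9 − 2.612 = 2.288%.

2.29%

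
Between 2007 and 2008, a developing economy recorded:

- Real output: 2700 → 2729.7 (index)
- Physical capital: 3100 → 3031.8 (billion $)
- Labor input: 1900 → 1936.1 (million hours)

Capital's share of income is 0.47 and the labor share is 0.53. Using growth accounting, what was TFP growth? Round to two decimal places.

Real output growth = (2729.7 − 2700) / 2700 = 1.1%.
Physical capital growth = (3031.8 − 3100) / 3100 = -2.2%.
Labor input growth = (1936.1 − 1900) / 1900 = 1.9%.
Labor's share = 1 − 0.47 = 0.53.
Physical capital: 0.47 × (-2.2) = -1.034 pp.
Labor input: 0.53 × 1.9 = 1.007 pp.
TFP growth = 1.1 + 0.027 = 1.127%.

1.13%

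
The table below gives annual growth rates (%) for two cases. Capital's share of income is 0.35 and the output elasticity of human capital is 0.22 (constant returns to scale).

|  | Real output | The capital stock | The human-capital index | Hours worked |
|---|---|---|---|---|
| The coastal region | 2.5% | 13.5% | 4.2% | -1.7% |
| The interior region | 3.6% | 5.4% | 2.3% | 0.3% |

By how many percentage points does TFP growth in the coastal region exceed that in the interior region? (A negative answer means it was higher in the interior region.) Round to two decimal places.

Labor's share = 1 − 0.35 − 0.22 = 0.43.
The coastal region: TFP = 2.5 − 4.725 − 0.924 + 0.731 = -2.418%.
The interior region: TFP = 3.6 − 1.89 − 0.506 − 0.129 = 1.075%.
Difference = -2.418 − (1.075) = -3.493 pp.

-3.49 percentage points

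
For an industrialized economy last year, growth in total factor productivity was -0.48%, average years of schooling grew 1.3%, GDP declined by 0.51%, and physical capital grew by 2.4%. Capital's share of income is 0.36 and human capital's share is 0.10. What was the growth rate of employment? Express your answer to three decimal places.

Labor's share = 1 − 0.36 − 0.1 = 0.54.
gY = gA + 0.36×2.4 + 0.1×1.3 + 0.54×g.
0.54×g = -0.51 + 0.48 − 0.994 = -1.024.
g = -1.024 / 0.54 = -1.8963%.

-1.896%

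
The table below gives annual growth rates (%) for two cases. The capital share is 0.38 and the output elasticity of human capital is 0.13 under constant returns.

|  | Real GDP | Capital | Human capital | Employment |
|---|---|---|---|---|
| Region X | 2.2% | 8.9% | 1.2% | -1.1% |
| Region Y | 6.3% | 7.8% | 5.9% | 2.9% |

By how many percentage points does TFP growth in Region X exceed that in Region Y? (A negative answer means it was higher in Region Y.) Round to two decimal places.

Labor's share = 1 − 0.38 − 0.13 = 0.49.
Region X: TFP = 2.2 − 3.382 − 0.156 + 0.539 = -0.799%.
Region Y: TFP = 6.3 − 2.964 − 0.767 − 1.421 = 1.148%.
Difference = -0.799 − (1.148) = -1.947 pp.

-1.95 percentage points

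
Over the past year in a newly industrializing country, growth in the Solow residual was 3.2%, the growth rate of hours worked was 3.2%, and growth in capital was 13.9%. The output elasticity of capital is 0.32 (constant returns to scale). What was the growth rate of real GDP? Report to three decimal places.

9.824%

Labor's share = 1 − 0.32 = 0.68.
Capital: 0.32 × 13.9 = 4.448 pp.
Hours worked: 0.68 × 3.2 = 2.176 pp.
Output growth = 3.2 + 6.624 = 9.824%.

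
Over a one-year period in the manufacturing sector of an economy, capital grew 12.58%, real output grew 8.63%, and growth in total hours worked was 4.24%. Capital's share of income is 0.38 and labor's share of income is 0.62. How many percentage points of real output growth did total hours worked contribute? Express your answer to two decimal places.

2.63

Labor's share = 1 − 0.38 = 0.62.
Contribution = share × growth = 0.62 × 4.24 = 2.6288 pp.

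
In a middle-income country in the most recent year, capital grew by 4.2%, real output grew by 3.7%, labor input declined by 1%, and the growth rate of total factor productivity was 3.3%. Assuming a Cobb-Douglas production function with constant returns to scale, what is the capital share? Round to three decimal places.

gY = gA + α·gK + (1−α)·gL, so gY − gA − gL = α(gK − gL).
3.7 − 3.3 + 1 = α × (4.2 − (-1)).
1.4 = 5.2 α, so α = 0.26923.

α = 0.269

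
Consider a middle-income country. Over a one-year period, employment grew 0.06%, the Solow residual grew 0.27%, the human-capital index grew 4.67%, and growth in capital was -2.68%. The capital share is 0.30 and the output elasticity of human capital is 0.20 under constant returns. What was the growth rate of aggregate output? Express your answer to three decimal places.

Aggregate output grew 0.430%.

Labor's share = 1 − 0.3 − 0.2 = 0.5.
Capital: 0.3 × (-2.68) = -0.804 pp.
The human-capital index: 0.2 × 4.67 = 0.934 pp.
Employment: 0.5 × 0.06 = 0.03 pp.
Output growth = 0.27 + 0.16 = 0.43%.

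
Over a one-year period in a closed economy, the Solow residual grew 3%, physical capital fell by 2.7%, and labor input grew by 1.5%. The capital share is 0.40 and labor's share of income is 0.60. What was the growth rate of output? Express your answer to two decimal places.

Output grew 2.82%.

Labor's share = 1 − 0.4 = 0.6.
Physical capital: 0.4 × (-2.7) = -1.08 pp.
Labor input: 0.6 × 1.5 = 0.9 pp.
Output growth = 3 + (-0.18) = 2.82%.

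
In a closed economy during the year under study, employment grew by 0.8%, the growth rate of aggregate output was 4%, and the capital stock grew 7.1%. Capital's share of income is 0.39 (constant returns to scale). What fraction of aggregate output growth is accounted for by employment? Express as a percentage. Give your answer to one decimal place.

Labor's share = 1 − 0.39 = 0.61.
Employment contributed 0.61 × 0.8 = 0.488 pp.
Share of growth = 0.488 / 4 × 100 = 12.2%.

12.2%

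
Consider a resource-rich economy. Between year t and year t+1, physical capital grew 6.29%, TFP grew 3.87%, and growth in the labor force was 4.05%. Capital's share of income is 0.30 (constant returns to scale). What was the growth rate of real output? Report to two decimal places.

8.59%

Labor's share = 1 − 0.3 = 0.7.
Physical capital: 0.3 × 6.29 = 1.887 pp.
The labor force: 0.7 × 4.05 = 2.835 pp.
Output growth = 3.87 + 4.722 = 8.592%.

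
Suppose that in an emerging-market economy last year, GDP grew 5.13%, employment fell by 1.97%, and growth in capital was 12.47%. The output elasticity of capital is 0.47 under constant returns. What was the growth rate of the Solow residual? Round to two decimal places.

Labor's share = 1 − 0.47 = 0.53.
Capital: 0.47 × 12.47 = 5.8609 pp.
Employment: 0.53 × (-1.97) = -1.0441 pp.
TFP growth = 5.13 − 4.8168 = 0.3132%.

The Solow residual growth was 0.31%.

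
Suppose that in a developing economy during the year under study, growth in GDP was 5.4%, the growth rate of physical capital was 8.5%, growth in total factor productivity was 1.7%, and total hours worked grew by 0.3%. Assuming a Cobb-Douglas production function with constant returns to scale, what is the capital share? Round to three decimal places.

gY = gA + α·gK + (1−α)·gL, so gY − gA − gL = α(gK − gL).
5.4 − 1.7 − 0.3 = α × (8.5 − 0.3).
3.4 = 8.2 α, so α = 0.41463.

α = 0.415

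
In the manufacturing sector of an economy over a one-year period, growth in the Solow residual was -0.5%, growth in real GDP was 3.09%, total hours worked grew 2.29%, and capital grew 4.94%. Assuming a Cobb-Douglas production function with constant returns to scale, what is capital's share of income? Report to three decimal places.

gY = gA + α·gK + (1−α)·gL, so gY − gA − gL = α(gK − gL).
3.09 + 0.5 − 2.29 = α × (4.94 − 2.29).
1.3 = 2.65 α, so α = 0.49057.

Capital's share of income is 0.491.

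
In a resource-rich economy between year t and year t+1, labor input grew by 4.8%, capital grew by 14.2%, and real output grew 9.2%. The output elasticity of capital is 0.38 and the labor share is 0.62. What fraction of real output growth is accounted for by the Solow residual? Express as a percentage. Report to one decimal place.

Labor's share = 1 − 0.38 = 0.62.
Capital: 0.38 × 14.2 = 5.396 pp.
Labor input: 0.62 × 4.8 = 2.976 pp.
TFP growth = 9.2 − 8.372 = 0.828%.
TFP share of growth = 0.828 / 9.2 × 100 = 9%.

9.0%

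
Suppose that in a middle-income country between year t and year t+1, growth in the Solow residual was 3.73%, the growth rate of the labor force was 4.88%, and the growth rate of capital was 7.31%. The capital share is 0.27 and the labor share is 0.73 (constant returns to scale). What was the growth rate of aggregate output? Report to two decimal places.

9.27%

Labor's share = 1 − 0.27 = 0.73.
Capital: 0.27 × 7.31 = 1.9737 pp.
The labor force: 0.73 × 4.88 = 3.5624 pp.
Output growth = 3.73 + 5.5361 = 9.2661%.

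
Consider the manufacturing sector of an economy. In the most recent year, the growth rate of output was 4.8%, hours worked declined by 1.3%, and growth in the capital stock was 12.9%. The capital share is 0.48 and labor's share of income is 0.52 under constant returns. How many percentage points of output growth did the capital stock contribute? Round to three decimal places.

6.192 percentage points

Contribution = share × growth = 0.48 × 12.9 = 6.192 pp.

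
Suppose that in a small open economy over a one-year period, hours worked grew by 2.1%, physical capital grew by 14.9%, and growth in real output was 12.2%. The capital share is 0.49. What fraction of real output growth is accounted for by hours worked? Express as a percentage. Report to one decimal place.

Hours worked accounted for 8.8% of growth.

Labor's share = 1 − 0.49 = 0.51.
Hours worked contributed 0.51 × 2.1 = 1.071 pp.
Share of growth = 1.071 / 12.2 × 100 = 8.779%.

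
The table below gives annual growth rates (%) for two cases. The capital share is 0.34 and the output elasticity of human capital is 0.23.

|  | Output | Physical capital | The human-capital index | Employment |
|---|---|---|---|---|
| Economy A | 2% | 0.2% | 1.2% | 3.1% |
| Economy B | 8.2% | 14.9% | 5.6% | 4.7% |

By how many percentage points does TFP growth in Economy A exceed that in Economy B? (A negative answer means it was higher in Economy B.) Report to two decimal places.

0.50 percentage points

Labor's share = 1 − 0.34 − 0.23 = 0.43.
Economy A: TFP = 2 − 0.068 − 0.276 − 1.333 = 0.323%.
Economy B: TFP = 8.2 − 5.066 − 1.288 − 2.021 = -0.175%.
Difference = 0.323 − (-0.175) = 0.498 pp.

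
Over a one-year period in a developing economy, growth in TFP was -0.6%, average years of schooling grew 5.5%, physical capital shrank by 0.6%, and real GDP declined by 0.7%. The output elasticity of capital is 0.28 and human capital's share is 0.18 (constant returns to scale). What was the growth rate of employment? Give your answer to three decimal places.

-1.707%

Labor's share = 1 − 0.28 − 0.18 = 0.54.
gY = gA + 0.28×(-0.6) + 0.18×5.5 + 0.54×g.
0.54×g = -0.7 + 0.6 − 0.822 = -0.922.
g = -0.922 / 0.54 = -1.70741%.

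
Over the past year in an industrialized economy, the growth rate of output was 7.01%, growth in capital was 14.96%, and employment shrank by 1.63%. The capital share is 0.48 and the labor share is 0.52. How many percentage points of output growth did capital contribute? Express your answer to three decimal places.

7.181

Contribution = share × growth = 0.48 × 14.96 = 7.1808 pp.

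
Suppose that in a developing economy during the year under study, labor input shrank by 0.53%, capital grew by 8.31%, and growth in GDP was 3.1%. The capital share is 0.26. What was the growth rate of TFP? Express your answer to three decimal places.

Labor's share = 1 − 0.26 = 0.74.
Capital: 0.26 × 8.31 = 2.1606 pp.
Labor input: 0.74 × (-0.53) = -0.3922 pp.
TFP growth = 3.1 − 1.7684 = 1.3316%.

1.332%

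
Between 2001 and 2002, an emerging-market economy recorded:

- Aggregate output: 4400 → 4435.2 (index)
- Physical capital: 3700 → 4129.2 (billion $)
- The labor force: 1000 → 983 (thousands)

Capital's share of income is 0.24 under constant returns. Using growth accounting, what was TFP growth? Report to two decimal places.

Aggregate output growth = (4435.2 − 4400) / 4400 = 0.8%.
Physical capital growth = (4129.2 − 3700) / 3700 = 11.6%.
The labor force growth = (983 − 1000) / 1000 = -1.7%.
Labor's share = 1 − 0.24 = 0.76.
Physical capital: 0.24 × 11.6 = 2.784 pp.
The labor force: 0.76 × (-1.7) = -1.292 pp.
TFP growth = 0.8 − 1.492 = -0.692%.

-0.69%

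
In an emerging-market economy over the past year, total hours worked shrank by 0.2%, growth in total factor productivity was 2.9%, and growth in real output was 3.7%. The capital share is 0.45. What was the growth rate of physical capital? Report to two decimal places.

2.02%

Labor's share = 1 − 0.45 = 0.55.
gY = gA + 0.55×(-0.2) + 0.45×g.
0.45×g = 3.7 − 2.9 + 0.11 = 0.91.
g = 0.91 / 0.45 = 2.0222%.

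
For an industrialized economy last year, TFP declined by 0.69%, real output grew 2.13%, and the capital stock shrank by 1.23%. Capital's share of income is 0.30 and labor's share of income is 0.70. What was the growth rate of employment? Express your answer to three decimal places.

Labor's share = 1 − 0.3 = 0.7.
gY = gA + 0.3×(-1.23) + 0.7×g.
0.7×g = 2.13 + 0.69 + 0.369 = 3.189.
g = 3.189 / 0.7 = 4.55571%.

Employment growth was 4.556%.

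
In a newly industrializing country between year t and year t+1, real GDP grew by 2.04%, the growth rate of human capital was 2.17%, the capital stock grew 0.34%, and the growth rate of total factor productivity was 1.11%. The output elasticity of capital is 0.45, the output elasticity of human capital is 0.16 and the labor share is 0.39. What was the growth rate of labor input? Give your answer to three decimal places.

Labor's share = 1 − 0.45 − 0.16 = 0.39.
gY = gA + 0.45×0.34 + 0.16×2.17 + 0.39×g.
0.39×g = 2.04 − 1.11 − 0.5002 = 0.4298.
g = 0.4298 / 0.39 = 1.10205%.

Labor input grew 1.102%.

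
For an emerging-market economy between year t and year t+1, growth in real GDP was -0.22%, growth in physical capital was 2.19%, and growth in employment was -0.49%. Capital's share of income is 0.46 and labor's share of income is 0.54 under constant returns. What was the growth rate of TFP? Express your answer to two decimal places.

Labor's share = 1 − 0.46 = 0.54.
Physical capital: 0.46 × 2.19 = 1.0074 pp.
Employment: 0.54 × (-0.49) = -0.2646 pp.
TFP growth = -0.22 − 0.7428 = -0.9628%.

-0.96%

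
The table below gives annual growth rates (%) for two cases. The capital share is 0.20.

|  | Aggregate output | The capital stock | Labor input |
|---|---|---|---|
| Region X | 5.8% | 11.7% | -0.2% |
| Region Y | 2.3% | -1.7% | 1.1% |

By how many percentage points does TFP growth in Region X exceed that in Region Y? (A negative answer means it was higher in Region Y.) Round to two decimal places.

Labor's share = 1 − 0.2 = 0.8.
Region X: TFP = 5.8 − 2.34 + 0.16 = 3.62%.
Region Y: TFP = 2.3 + 0.34 − 0.88 = 1.76%.
Difference = 3.62 − (1.76) = 1.86 pp.

1.86 percentage points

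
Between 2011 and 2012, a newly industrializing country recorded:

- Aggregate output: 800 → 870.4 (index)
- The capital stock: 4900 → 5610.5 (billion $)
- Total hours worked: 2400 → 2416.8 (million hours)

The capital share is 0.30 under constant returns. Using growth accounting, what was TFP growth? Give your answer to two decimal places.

TFP grew 3.96%.

Aggregate output growth = (870.4 − 800) / 800 = 8.8%.
The capital stock growth = (5610.5 − 4900) / 4900 = 14.5%.
Total hours worked growth = (2416.8 − 2400) / 2400 = 0.7%.
Labor's share = 1 − 0.3 = 0.7.
The capital stock: 0.3 × 14.5 = 4.35 pp.
Total hours worked: 0.7 × 0.7 = 0.49 pp.
TFP growth = 8.8 − 4.84 = 3.96%.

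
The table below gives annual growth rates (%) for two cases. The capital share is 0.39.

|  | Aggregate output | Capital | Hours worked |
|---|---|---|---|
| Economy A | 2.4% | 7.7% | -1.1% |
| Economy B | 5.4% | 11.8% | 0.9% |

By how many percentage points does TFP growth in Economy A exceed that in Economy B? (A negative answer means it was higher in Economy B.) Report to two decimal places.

-0.18 percentage points

Labor's share = 1 − 0.39 = 0.61.
Economy A: TFP = 2.4 − 3.003 + 0.671 = 0.068%.
Economy B: TFP = 5.4 − 4.602 − 0.549 = 0.249%.
Difference = 0.068 − (0.249) = -0.181 pp.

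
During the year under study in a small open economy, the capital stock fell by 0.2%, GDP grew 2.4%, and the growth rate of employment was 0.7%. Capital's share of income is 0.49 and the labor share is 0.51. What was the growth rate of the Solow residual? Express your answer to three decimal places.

Labor's share = 1 − 0.49 = 0.51.
The capital stock: 0.49 × (-0.2) = -0.098 pp.
Employment: 0.51 × 0.7 = 0.357 pp.
TFP growth = 2.4 − 0.259 = 2.141%.

2.141%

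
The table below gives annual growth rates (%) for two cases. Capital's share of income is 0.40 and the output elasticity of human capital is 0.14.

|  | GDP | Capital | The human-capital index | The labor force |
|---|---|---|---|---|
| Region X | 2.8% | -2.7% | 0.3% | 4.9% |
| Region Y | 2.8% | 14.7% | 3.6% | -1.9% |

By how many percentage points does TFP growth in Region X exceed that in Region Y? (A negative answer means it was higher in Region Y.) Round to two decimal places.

Labor's share = 1 − 0.4 − 0.14 = 0.46.
Region X: TFP = 2.8 + 1.08 − 0.042 − 2.254 = 1.584%.
Region Y: TFP = 2.8 − 5.88 − 0.504 + 0.874 = -2.71%.
Difference = 1.584 − (-2.71) = 4.294 pp.

4.29 percentage points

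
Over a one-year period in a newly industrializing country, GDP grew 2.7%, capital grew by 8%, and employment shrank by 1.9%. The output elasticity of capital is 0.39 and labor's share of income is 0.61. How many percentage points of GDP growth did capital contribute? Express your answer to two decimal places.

Contribution = share × growth = 0.39 × 8 = 3.12 pp.

3.12 percentage points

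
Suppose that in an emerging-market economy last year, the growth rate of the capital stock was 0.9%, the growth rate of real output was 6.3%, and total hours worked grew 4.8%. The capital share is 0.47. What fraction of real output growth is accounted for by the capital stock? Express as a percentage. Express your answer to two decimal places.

The capital stock accounted for 6.71% of growth.

The capital stock contributed 0.47 × 0.9 = 0.423 pp.
Share of growth = 0.423 / 6.3 × 100 = 6.7143%.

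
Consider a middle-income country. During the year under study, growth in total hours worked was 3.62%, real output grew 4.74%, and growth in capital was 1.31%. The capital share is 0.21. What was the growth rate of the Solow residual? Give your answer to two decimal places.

Labor's share = 1 − 0.21 = 0.79.
Capital: 0.21 × 1.31 = 0.2751 pp.
Total hours worked: 0.79 × 3.62 = 2.8598 pp.
TFP growth = 4.74 − 3.1349 = 1.6051%.

The Solow residual grew 1.61%.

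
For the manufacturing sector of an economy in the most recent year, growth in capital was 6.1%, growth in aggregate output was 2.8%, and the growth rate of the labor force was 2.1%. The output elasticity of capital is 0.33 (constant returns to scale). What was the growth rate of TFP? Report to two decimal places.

-0.62%

Labor's share = 1 − 0.33 = 0.67.
Capital: 0.33 × 6.1 = 2.013 pp.
The labor force: 0.67 × 2.1 = 1.407 pp.
TFP growth = 2.8 − 3.42 = -0.62%.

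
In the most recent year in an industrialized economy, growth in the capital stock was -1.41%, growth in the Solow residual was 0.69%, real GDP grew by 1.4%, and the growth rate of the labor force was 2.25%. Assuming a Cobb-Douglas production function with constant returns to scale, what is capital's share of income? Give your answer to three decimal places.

gY = gA + α·gK + (1−α)·gL, so gY − gA − gL = α(gK − gL).
1.4 − 0.69 − 2.25 = α × (-1.41 − 2.25).
-1.54 = -3.66 α, so α = 0.42077.

Capital's share of income is 0.421.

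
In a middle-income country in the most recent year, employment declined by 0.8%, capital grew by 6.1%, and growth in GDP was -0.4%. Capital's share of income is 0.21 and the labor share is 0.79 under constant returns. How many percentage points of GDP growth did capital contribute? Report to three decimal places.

Contribution = share × growth = 0.21 × 6.1 = 1.281 pp.

1.281 percentage points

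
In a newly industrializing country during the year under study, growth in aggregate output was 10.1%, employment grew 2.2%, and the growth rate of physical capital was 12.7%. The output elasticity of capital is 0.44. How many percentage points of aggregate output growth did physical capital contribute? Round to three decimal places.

Contribution = share × growth = 0.44 × 12.7 = 5.588 pp.

5.588 pp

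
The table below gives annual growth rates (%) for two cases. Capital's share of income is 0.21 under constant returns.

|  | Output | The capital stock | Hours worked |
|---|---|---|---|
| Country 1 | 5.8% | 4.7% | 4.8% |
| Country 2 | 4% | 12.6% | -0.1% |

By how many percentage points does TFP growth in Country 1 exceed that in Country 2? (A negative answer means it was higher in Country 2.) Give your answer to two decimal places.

Labor's share = 1 − 0.21 = 0.79.
Country 1: TFP = 5.8 − 0.987 − 3.792 = 1.021%.
Country 2: TFP = 4 − 2.646 + 0.079 = 1.433%.
Difference = 1.021 − (1.433) = -0.412 pp.

-0.41 percentage points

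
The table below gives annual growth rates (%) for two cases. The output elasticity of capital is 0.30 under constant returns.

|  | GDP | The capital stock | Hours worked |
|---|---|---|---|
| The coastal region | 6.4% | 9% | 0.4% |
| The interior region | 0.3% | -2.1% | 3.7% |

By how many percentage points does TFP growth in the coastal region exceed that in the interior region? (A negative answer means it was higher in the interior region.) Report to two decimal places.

5.08 percentage points

Labor's share = 1 − 0.3 = 0.7.
The coastal region: TFP = 6.4 − 2.7 − 0.28 = 3.42%.
The interior region: TFP = 0.3 + 0.63 − 2.59 = -1.66%.
Difference = 3.42 − (-1.66) = 5.08 pp.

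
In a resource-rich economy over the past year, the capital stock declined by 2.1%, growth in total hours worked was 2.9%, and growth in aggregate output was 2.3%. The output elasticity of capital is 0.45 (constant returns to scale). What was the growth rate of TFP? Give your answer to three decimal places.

Labor's share = 1 − 0.45 = 0.55.
The capital stock: 0.45 × (-2.1) = -0.945 pp.
Total hours worked: 0.55 × 2.9 = 1.595 pp.
TFP growth = 2.3 − 0.65 = 1.65%.

TFP growth was 1.650%.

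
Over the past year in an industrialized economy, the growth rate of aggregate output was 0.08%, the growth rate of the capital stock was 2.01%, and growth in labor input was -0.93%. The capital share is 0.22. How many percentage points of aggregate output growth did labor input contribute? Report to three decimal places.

Labor's share = 1 − 0.22 = 0.78.
Contribution = share × growth = 0.78 × (-0.93) = -0.7254 pp.

-0.725 pp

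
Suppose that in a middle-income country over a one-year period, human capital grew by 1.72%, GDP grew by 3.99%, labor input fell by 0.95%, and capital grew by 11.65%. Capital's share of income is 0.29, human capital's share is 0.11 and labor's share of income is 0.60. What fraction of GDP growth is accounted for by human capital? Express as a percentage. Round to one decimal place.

Human capital contributed 0.11 × 1.72 = 0.1892 pp.
Share of growth = 0.1892 / 3.99 × 100 = 4.742%.

4.7%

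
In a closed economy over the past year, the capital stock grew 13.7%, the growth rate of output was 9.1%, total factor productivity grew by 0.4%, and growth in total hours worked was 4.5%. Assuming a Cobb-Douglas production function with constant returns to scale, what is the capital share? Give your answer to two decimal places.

0.46

gY = gA + α·gK + (1−α)·gL, so gY − gA − gL = α(gK − gL).
9.1 − 0.4 − 4.5 = α × (13.7 − 4.5).
4.2 = 9.2 α, so α = 0.4565.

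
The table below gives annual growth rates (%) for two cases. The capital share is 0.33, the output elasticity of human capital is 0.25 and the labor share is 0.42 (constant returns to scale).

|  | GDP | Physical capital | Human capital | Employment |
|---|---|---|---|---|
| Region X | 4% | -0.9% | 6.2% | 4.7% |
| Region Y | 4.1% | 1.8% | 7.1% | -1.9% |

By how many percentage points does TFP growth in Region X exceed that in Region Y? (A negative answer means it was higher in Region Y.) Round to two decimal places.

-1.76 percentage points

Labor's share = 1 − 0.33 − 0.25 = 0.42.
Region X: TFP = 4 + 0.297 − 1.55 − 1.974 = 0.773%.
Region Y: TFP = 4.1 − 0.594 − 1.775 + 0.798 = 2.529%.
Difference = 0.773 − (2.529) = -1.756 pp.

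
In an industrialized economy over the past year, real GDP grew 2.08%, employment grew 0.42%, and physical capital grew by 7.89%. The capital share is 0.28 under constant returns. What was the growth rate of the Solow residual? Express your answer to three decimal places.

-0.432%

Labor's share = 1 − 0.28 = 0.72.
Physical capital: 0.28 × 7.89 = 2.2092 pp.
Employment: 0.72 × 0.42 = 0.3024 pp.
TFP growth = 2.08 − 2.5116 = -0.4316%.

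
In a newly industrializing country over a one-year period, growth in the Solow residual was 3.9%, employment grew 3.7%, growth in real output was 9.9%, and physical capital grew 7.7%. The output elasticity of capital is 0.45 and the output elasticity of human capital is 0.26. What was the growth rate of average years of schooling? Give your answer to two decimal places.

Labor's share = 1 − 0.45 − 0.26 = 0.29.
gY = gA + 0.45×7.7 + 0.29×3.7 + 0.26×g.
0.26×g = 9.9 − 3.9 − 4.538 = 1.462.
g = 1.462 / 0.26 = 5.6231%.

5.62%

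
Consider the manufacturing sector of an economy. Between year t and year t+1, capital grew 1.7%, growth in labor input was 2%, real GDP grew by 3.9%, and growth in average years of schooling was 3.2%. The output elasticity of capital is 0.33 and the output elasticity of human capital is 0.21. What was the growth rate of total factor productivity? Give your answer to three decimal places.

1.747%

Labor's share = 1 − 0.33 − 0.21 = 0.46.
Capital: 0.33 × 1.7 = 0.561 pp.
Average years of schooling: 0.21 × 3.2 = 0.672 pp.
Labor input: 0.46 × 2 = 0.92 pp.
TFP growth = 3.9 − 2.153 = 1.747%.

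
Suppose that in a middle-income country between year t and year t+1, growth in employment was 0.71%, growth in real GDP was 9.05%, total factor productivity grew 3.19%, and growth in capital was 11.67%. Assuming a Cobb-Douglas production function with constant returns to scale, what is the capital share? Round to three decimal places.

α = 0.470

gY = gA + α·gK + (1−α)·gL, so gY − gA − gL = α(gK − gL).
9.05 − 3.19 − 0.71 = α × (11.67 − 0.71).
5.15 = 10.96 α, so α = 0.46989.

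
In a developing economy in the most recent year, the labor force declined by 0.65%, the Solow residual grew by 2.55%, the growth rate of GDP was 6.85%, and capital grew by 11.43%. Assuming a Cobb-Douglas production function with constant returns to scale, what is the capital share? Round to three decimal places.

gY = gA + α·gK + (1−α)·gL, so gY − gA − gL = α(gK − gL).
6.85 − 2.55 + 0.65 = α × (11.43 − (-0.65)).
4.95 = 12.08 α, so α = 0.40977.

α = 0.410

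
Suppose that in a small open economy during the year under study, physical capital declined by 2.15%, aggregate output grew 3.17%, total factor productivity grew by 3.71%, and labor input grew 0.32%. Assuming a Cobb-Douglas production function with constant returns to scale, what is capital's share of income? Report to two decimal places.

0.35

gY = gA + α·gK + (1−α)·gL, so gY − gA − gL = α(gK − gL).
3.17 − 3.71 − 0.32 = α × (-2.15 − 0.32).
-0.86 = -2.47 α, so α = 0.3482.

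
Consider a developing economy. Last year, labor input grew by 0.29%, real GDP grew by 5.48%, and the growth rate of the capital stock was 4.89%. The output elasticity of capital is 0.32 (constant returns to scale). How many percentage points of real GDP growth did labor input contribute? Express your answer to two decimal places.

0.20

Labor's share = 1 − 0.32 = 0.68.
Contribution = share × growth = 0.68 × 0.29 = 0.1972 pp.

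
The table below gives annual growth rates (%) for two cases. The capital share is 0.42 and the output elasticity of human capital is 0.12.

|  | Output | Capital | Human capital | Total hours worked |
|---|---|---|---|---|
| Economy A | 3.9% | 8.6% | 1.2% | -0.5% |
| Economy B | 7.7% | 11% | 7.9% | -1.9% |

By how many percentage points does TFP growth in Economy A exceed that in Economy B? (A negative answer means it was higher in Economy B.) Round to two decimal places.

-2.63 percentage points

Labor's share = 1 − 0.42 − 0.12 = 0.46.
Economy A: TFP = 3.9 − 3.612 − 0.144 + 0.23 = 0.374%.
Economy B: TFP = 7.7 − 4.62 − 0.948 + 0.874 = 3.006%.
Difference = 0.374 − (3.006) = -2.632 pp.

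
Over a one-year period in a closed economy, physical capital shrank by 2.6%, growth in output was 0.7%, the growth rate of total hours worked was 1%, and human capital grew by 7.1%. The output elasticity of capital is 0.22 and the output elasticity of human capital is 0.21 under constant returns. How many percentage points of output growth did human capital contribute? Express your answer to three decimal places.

1.491 percentage points

Contribution = share × growth = 0.21 × 7.1 = 1.491 pp.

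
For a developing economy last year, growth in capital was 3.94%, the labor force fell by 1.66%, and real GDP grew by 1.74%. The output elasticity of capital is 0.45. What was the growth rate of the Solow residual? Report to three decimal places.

0.880%

Labor's share = 1 − 0.45 = 0.55.
Capital: 0.45 × 3.94 = 1.773 pp.
The labor force: 0.55 × (-1.66) = -0.913 pp.
TFP growth = 1.74 − 0.86 = 0.88%.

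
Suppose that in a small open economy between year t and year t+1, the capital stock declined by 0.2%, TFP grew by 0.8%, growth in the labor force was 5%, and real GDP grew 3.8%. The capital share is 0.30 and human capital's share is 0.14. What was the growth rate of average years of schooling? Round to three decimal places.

Labor's share = 1 − 0.3 − 0.14 = 0.56.
gY = gA + 0.3×(-0.2) + 0.56×5 + 0.14×g.
0.14×g = 3.8 − 0.8 − 2.74 = 0.26.
g = 0.26 / 0.14 = 1.85714%.

Average years of schooling grew 1.857%.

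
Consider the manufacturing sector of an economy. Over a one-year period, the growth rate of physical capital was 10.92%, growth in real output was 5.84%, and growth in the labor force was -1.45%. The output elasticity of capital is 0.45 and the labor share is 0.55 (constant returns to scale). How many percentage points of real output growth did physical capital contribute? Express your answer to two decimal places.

4.91 pp

Contribution = share × growth = 0.45 × 10.92 = 4.914 pp.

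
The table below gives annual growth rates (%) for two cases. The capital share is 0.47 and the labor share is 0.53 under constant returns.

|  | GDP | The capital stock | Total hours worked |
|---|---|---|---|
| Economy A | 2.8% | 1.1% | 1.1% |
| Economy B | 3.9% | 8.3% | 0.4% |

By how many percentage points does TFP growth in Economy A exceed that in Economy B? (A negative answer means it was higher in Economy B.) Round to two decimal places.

1.91 percentage points

Labor's share = 1 − 0.47 = 0.53.
Economy A: TFP = 2.8 − 0.517 − 0.583 = 1.7%.
Economy B: TFP = 3.9 − 3.901 − 0.212 = -0.213%.
Difference = 1.7 − (-0.213) = 1.913 pp.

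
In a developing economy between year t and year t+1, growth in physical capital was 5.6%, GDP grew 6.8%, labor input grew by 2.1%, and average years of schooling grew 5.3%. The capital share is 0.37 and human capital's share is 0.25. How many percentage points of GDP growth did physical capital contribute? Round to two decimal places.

Contribution = share × growth = 0.37 × 5.6 = 2.072 pp.

2.07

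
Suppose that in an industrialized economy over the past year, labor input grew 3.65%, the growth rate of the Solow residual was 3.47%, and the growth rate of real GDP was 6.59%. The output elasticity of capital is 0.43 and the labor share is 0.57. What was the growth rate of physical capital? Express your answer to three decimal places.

2.417%

Labor's share = 1 − 0.43 = 0.57.
gY = gA + 0.57×3.65 + 0.43×g.
0.43×g = 6.59 − 3.47 − 2.0805 = 1.0395.
g = 1.0395 / 0.43 = 2.41744%.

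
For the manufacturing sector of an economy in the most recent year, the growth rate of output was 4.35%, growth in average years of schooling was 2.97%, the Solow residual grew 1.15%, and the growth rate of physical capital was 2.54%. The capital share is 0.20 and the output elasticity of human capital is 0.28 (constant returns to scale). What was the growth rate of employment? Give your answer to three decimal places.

3.578%

Labor's share = 1 − 0.2 − 0.28 = 0.52.
gY = gA + 0.2×2.54 + 0.28×2.97 + 0.52×g.
0.52×g = 4.35 − 1.15 − 1.3396 = 1.8604.
g = 1.8604 / 0.52 = 3.57769%.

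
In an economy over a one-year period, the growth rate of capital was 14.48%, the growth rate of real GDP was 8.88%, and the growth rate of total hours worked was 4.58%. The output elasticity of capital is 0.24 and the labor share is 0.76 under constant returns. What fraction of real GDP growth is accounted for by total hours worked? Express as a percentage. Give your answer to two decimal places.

Total hours worked accounted for 39.20% of growth.

Labor's share = 1 − 0.24 = 0.76.
Total hours worked contributed 0.76 × 4.58 = 3.4808 pp.
Share of growth = 3.4808 / 8.88 × 100 = 39.1982%.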